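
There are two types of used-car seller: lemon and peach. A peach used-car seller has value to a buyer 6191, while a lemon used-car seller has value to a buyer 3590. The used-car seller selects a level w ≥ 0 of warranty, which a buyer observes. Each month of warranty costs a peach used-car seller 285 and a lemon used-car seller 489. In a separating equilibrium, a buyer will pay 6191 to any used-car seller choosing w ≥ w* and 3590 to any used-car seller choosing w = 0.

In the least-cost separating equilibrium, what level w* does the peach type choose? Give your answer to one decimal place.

A lemon used-car seller choosing w = 0 receives 3590.
Imitating at w* instead would pay 6191 at cost 489·w*, netting 6191 − 489·w*.
Indifference: 3590 = 6191 − 489·w*, so w* = (6191 − 3590) / 489 ≈ 5.3.
This is the lemon type's binding incentive-compatibility constraint; any w ≥ 5.3 sustains separation on that side.

5.3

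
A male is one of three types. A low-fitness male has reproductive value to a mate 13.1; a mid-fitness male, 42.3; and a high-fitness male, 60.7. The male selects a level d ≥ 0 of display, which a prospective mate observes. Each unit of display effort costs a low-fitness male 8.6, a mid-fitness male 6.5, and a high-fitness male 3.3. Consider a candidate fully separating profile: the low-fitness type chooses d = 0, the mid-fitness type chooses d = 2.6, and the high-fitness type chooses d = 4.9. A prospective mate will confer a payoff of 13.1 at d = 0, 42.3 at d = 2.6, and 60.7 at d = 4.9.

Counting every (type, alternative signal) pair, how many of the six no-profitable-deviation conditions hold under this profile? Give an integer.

High-fitness (own payoff 60.7 − 3.3×4.9 = 44.53): to d=0 gives 13.1 → no gain ✓; to d=2.6 gives 42.3 − 3.3×2.6 = 33.72 → no gain ✓.
Mid-fitness (own payoff 42.3 − 6.5×2.6 = 25.4): to d=0 gives 13.1 → no gain ✓; to d=4.9 gives 60.7 − 6.5×4.9 = 28.85 → profitable ✗.
Low-fitness (own payoff 13.1): to d=2.6 gives 42.3 − 8.6×2.6 = 19.94 → profitable ✗; to d=4.9 gives 60.7 − 8.6×4.9 = 18.56 → profitable ✗.
3 of the 6 constraints hold; not an equilibrium.

3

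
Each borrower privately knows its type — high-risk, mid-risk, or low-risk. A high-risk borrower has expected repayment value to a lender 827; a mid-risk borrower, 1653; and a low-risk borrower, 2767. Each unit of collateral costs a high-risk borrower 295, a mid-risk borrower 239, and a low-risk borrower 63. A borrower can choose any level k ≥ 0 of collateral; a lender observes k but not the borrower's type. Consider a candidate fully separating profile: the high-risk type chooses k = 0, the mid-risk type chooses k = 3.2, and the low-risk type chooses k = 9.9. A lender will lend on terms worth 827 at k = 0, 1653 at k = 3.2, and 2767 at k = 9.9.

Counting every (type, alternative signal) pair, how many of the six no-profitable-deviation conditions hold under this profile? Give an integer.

Mid-risk (own payoff 1653 − 239×3.2 = 888.2): to k=0 gives 827 → no gain ✓; to k=9.9 gives 2767 − 239×9.9 = 400.9 → no gain ✓.
High-risk (own payoff 827): to k=3.2 gives 1653 − 295×3.2 = 709 → no gain ✓; to k=9.9 gives 2767 − 295×9.9 = -153.5 → no gain ✓.
Low-risk (own payoff 2767 − 63×9.9 = 2143.3): to k=0 gives 827 → no gain ✓; to k=3.2 gives 1653 − 63×3.2 = 1451.4 → no gain ✓.
6 of the 6 constraints hold; this profile is a separating equilibrium.

6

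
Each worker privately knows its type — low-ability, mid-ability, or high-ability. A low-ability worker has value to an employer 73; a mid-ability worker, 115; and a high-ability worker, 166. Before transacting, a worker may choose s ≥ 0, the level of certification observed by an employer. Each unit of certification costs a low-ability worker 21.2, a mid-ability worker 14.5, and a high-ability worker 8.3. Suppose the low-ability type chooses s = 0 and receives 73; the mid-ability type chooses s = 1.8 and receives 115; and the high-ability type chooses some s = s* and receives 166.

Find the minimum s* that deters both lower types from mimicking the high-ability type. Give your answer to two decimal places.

5.32

Low-ability type (on-path payoff 73) won't mimic when 73 ≥ 166 − 21.2·s*, i.e. s* ≥ 4.39.
Mid-ability type (on-path payoff 115 − 14.5×1.8 = 88.9) won't mimic when 88.9 ≥ 166 − 14.5·s*, i.e. s* ≥ 5.32.
Both must hold, so s* = max(4.39, 5.32) = 5.32. The mid-ability type's constraint binds.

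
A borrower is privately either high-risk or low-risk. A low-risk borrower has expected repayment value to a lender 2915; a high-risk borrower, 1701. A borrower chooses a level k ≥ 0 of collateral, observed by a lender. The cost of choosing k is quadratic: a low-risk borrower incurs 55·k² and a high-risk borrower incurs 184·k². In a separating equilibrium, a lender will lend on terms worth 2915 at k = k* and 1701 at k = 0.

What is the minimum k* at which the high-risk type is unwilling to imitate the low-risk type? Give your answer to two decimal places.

The high-risk type at k = 0 receives 1701; imitating at k* yields 2915 − 184·k*².
Indifference: 1701 = 2915 − 184·k*², so k*² = (2915 − 1701) / 184 ≈ 6.5978.
k* = √6.5978 ≈ 2.57.

2.57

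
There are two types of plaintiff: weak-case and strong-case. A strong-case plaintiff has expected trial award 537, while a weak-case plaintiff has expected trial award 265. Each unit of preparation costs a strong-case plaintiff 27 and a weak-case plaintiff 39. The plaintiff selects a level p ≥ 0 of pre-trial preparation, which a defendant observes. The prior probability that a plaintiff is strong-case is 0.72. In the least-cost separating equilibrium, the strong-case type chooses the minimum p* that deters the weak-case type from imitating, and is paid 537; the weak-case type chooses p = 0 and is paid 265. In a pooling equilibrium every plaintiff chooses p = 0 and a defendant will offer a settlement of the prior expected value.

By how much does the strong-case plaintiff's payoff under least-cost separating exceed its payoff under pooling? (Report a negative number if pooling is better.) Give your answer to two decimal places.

-112.15

Least-cost separating signal: p* solves 265 = 537 − 39·p*, so p* = (537 − 265)/39 ≈ 6.9744.
Strong-case type's separating payoff: 537 − 27 × p* = 537 − 27 × (537 − 265)/39 = 537 − 7344/39 ≈ 348.6923.
Pooling payoff: 0.72 × 537 + 0.28 × 265 = 460.84.
Difference: 348.6923 − 460.84 = -112.1477, i.e. -112.15 to two decimal places.
The strong-case type would prefer the pooling outcome.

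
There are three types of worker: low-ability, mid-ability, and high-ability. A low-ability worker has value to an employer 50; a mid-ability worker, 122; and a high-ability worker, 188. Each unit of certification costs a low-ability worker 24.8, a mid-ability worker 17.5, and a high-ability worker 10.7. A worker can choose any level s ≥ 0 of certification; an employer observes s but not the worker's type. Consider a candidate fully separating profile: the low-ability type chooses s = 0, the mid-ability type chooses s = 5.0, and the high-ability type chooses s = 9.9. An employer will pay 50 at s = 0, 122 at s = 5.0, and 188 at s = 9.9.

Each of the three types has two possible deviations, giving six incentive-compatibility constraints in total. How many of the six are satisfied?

5

Low-ability (own payoff 50): to s=5.0 gives 122 − 24.8×5.0 = -2 → no gain ✓; to s=9.9 gives 188 − 24.8×9.9 = -57.52 → no gain ✓.
High-ability (own payoff 188 − 10.7×9.9 = 82.07): to s=0 gives 50 → no gain ✓; to s=5.0 gives 122 − 10.7×5.0 = 68.5 → no gain ✓.
Mid-ability (own payoff 122 − 17.5×5.0 = 34.5): to s=0 gives 50 → profitable ✗; to s=9.9 gives 188 − 17.5×9.9 = 14.75 → no gain ✓.
5 of the 6 constraints hold; not an equilibrium.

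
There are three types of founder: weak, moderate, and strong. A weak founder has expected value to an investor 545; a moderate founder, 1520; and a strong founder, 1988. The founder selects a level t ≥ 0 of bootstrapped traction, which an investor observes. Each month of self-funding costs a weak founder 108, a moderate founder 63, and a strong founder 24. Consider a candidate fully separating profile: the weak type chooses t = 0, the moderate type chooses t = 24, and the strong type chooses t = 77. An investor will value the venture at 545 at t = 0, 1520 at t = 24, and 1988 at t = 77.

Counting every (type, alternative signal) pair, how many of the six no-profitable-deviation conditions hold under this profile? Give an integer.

3

Strong (own payoff 1988 − 24×77 = 140): to t=0 gives 545 → profitable ✗; to t=24 gives 1520 − 24×24 = 944 → profitable ✗.
Weak (own payoff 545): to t=24 gives 1520 − 108×24 = -1072 → no gain ✓; to t=77 gives 1988 − 108×77 = -6328 → no gain ✓.
Moderate (own payoff 1520 − 63×24 = 8): to t=0 gives 545 → profitable ✗; to t=77 gives 1988 − 63×77 = -2863 → no gain ✓.
3 of the 6 constraints hold; not an equilibrium.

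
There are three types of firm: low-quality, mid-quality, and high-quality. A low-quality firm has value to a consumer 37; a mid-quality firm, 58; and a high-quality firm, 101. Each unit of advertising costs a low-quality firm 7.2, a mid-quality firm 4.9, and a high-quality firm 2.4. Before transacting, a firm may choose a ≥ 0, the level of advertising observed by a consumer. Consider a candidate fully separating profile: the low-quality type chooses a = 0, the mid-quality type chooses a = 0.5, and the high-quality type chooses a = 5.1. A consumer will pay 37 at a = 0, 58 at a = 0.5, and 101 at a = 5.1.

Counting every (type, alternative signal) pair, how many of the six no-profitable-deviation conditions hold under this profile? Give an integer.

3

Mid-quality (own payoff 58 − 4.9×0.5 = 55.55): to a=0 gives 37 → no gain ✓; to a=5.1 gives 101 − 4.9×5.1 = 76.01 → profitable ✗.
Low-quality (own payoff 37): to a=0.5 gives 58 − 7.2×0.5 = 54.4 → profitable ✗; to a=5.1 gives 101 − 7.2×5.1 = 64.28 → profitable ✗.
High-quality (own payoff 101 − 2.4×5.1 = 88.76): to a=0 gives 37 → no gain ✓; to a=0.5 gives 58 − 2.4×0.5 = 56.8 → no gain ✓.
3 of the 6 constraints hold; not an equilibrium.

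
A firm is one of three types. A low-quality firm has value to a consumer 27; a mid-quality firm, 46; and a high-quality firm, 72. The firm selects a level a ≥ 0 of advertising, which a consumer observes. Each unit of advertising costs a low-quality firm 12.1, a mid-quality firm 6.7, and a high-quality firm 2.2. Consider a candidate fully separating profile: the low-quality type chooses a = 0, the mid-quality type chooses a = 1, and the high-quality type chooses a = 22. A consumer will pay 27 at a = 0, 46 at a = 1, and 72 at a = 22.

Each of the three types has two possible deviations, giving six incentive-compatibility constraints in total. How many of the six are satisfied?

3

Low-quality (own payoff 27): to a=1 gives 46 − 12.1×1 = 33.9 → profitable ✗; to a=22 gives 72 − 12.1×22 = -194.2 → no gain ✓.
High-quality (own payoff 72 − 2.2×22 = 23.6): to a=0 gives 27 → profitable ✗; to a=1 gives 46 − 2.2×1 = 43.8 → profitable ✗.
Mid-quality (own payoff 46 − 6.7×1 = 39.3): to a=0 gives 27 → no gain ✓; to a=22 gives 72 − 6.7×22 = -75.4 → no gain ✓.
3 of the 6 constraints hold; not an equilibrium.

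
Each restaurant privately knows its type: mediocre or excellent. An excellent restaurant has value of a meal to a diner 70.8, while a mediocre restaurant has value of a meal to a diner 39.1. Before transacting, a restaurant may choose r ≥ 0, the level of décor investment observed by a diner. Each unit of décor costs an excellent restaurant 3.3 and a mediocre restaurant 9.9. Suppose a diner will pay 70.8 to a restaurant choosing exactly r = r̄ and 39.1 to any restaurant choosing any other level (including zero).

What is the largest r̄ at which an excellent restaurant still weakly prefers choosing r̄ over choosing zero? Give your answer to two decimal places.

Choosing r̄ yields the excellent type 70.8 − 3.3·r̄; choosing zero yields 39.1.
The excellent type is indifferent at 70.8 − 3.3·r̄ = 39.1, i.e. r̄ = (70.8 − 39.1) / 3.3 ≈ 9.61.
For any r̄ above 9.61 the excellent type would rather pool at zero, so separation collapses.

9.61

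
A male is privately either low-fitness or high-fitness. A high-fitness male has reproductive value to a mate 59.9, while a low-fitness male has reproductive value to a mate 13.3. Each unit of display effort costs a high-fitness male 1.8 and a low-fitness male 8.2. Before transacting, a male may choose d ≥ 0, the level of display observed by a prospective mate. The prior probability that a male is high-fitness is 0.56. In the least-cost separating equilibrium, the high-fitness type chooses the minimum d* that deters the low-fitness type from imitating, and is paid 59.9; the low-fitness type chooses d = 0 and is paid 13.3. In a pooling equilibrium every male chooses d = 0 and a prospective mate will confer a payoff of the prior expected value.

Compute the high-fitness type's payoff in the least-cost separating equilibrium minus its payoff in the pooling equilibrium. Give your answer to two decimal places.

10.27

Least-cost separating signal: d* solves 13.3 = 59.9 − 8.2·d*, so d* = (59.9 − 13.3)/8.2 ≈ 5.6829.
High-fitness type's separating payoff: 59.9 − 1.8 × d* = 59.9 − 1.8 × (59.9 − 13.3)/8.2 = 59.9 − 83.88/8.2 ≈ 49.6707.
Pooling payoff: 0.56 × 59.9 + 0.44 × 13.3 = 39.396.
Difference: 49.6707 − 39.396 = 10.2747, i.e. 10.27 to two decimal places.
The high-fitness type prefers to separate.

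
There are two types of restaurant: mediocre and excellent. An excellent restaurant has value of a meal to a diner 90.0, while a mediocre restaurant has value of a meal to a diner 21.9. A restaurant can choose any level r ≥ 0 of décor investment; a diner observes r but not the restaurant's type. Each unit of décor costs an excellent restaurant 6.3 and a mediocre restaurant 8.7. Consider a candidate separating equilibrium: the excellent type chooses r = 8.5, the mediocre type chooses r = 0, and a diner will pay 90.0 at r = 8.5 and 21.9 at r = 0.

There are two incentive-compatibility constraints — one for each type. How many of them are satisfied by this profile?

Excellent type: signal → 90.0 − 6.3 × 8.5 = 36.45; deviate to 0 → 21.9. IC holds (36.45 ≥ 21.9).
Mediocre type: stay at 0 → 21.9; mimic → 90.0 − 8.7 × 8.5 = 16.05. IC holds (21.9 ≥ 16.05).
2 of 2 constraints hold, so this is a separating equilibrium.

2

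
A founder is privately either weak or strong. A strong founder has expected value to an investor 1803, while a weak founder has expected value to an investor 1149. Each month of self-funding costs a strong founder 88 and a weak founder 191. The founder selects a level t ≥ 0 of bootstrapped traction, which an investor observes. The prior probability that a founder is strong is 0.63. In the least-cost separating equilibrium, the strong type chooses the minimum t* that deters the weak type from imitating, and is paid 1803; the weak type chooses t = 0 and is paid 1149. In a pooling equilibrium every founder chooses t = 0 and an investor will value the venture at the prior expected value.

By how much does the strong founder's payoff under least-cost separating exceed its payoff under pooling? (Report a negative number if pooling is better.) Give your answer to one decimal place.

-59.3

Least-cost separating signal: t* solves 1149 = 1803 − 191·t*, so t* = (1803 − 1149)/191 ≈ 3.4241.
Strong type's separating payoff: 1803 − 88 × t* = 1803 − 88 × (1803 − 1149)/191 = 1803 − 57552/191 ≈ 1501.681.
Pooling payoff: 0.63 × 1803 + 0.37 × 1149 = 1561.02.
Difference: 1501.681 − 1561.02 = -59.339, i.e. -59.3 to one decimal place.
The strong type would prefer the pooling outcome.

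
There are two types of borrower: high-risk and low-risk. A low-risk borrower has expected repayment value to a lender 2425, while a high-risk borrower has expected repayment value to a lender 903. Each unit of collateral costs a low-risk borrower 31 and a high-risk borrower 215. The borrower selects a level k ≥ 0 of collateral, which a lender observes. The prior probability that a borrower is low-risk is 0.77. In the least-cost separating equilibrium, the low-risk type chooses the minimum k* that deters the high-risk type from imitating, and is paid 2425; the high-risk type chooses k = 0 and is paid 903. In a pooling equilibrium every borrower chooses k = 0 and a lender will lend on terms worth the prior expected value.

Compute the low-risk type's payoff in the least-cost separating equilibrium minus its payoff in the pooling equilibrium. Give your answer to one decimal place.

Least-cost separating signal: k* solves 903 = 2425 − 215·k*, so k* = (2425 − 903)/215 ≈ 7.0791.
Low-risk type's separating payoff: 2425 − 31 × k* = 2425 − 31 × (2425 − 903)/215 = 2425 − 47182/215 ≈ 2205.549.
Pooling payoff: 0.77 × 2425 + 0.23 × 903 = 2074.94.
Difference: 2205.549 − 2074.94 = 130.609, i.e. 130.6 to one decimal place.
The low-risk type prefers to separate.

130.6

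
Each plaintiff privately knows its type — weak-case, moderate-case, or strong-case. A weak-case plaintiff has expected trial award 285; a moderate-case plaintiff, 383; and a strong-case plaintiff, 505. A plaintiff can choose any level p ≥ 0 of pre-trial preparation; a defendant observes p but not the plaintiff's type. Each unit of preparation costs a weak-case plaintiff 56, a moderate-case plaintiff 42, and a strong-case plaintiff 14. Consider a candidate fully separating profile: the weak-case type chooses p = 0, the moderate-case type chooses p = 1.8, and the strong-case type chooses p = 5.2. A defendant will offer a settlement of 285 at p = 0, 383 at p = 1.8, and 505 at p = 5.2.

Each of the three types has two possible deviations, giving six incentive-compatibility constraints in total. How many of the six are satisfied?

6

Moderate-case (own payoff 383 − 42×1.8 = 307.4): to p=0 gives 285 → no gain ✓; to p=5.2 gives 505 − 42×5.2 = 286.6 → no gain ✓.
Strong-case (own payoff 505 − 14×5.2 = 432.2): to p=0 gives 285 → no gain ✓; to p=1.8 gives 383 − 14×1.8 = 357.8 → no gain ✓.
Weak-case (own payoff 285): to p=1.8 gives 383 − 56×1.8 = 282.2 → no gain ✓; to p=5.2 gives 505 − 56×5.2 = 213.8 → no gain ✓.
6 of the 6 constraints hold; this profile is a separating equilibrium.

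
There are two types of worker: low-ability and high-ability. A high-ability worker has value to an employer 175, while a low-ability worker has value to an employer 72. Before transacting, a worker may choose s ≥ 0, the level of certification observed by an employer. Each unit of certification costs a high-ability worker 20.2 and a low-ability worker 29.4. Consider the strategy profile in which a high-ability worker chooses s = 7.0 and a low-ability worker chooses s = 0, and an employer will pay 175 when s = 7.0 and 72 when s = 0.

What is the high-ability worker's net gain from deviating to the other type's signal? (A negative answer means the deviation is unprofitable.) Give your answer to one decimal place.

38.4

Playing s = 7.0 the high-ability worker receives 175 − 20.2 × 7.0 = 33.6.
Deviating to s = 0 yields 72 instead.
Gain from deviating: 72 − 33.6 = 38.4.
The gain is positive, so the high-ability type's incentive-compatibility constraint is violated — this profile is not a separating equilibrium.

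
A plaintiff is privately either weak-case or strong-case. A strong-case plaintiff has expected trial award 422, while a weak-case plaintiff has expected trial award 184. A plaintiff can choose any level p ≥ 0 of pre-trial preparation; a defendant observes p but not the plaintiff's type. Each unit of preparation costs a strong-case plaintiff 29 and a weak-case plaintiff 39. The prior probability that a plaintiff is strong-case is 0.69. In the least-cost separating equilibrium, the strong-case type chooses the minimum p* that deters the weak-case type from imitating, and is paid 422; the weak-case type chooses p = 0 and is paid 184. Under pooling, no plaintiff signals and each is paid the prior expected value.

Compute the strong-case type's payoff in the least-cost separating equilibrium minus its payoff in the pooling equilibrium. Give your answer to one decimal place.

-103.2

Least-cost separating signal: p* solves 184 = 422 − 39·p*, so p* = (422 − 184)/39 ≈ 6.1026.
Strong-case type's separating payoff: 422 − 29 × p* = 422 − 29 × (422 − 184)/39 = 422 − 6902/39 ≈ 245.026.
Pooling payoff: 0.69 × 422 + 0.31 × 184 = 348.22.
Difference: 245.026 − 348.22 = -103.194, i.e. -103.2 to one decimal place.
The strong-case type would prefer the pooling outcome.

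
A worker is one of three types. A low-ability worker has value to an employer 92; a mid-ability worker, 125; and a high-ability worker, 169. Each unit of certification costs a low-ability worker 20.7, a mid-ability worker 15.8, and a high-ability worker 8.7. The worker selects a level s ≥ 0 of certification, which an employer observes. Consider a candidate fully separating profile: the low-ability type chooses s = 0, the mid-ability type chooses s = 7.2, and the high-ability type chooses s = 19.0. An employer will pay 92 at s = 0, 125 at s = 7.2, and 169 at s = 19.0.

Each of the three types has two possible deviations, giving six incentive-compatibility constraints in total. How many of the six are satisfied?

Mid-ability (own payoff 125 − 15.8×7.2 = 11.24): to s=0 gives 92 → profitable ✗; to s=19.0 gives 169 − 15.8×19.0 = -131.2 → no gain ✓.
High-ability (own payoff 169 − 8.7×19.0 = 3.7): to s=0 gives 92 → profitable ✗; to s=7.2 gives 125 − 8.7×7.2 = 62.36 → profitable ✗.
Low-ability (own payoff 92): to s=7.2 gives 125 − 20.7×7.2 = -24.04 → no gain ✓; to s=19.0 gives 169 − 20.7×19.0 = -224.3 → no gain ✓.
3 of the 6 constraints hold; not an equilibrium.

3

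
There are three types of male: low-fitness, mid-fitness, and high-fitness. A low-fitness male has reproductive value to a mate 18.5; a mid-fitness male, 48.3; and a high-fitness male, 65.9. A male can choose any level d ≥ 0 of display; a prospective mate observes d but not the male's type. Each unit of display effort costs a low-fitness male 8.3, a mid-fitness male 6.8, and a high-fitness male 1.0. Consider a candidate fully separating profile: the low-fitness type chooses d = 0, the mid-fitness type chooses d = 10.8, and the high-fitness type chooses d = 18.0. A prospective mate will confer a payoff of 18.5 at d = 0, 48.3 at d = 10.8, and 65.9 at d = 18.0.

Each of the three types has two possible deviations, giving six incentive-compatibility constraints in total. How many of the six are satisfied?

High-fitness (own payoff 65.9 − 1.0×18.0 = 47.9): to d=0 gives 18.5 → no gain ✓; to d=10.8 gives 48.3 − 1.0×10.8 = 37.5 → no gain ✓.
Mid-fitness (own payoff 48.3 − 6.8×10.8 = -25.14): to d=0 gives 18.5 → profitable ✗; to d=18.0 gives 65.9 − 6.8×18.0 = -56.5 → no gain ✓.
Low-fitness (own payoff 18.5): to d=10.8 gives 48.3 − 8.3×10.8 = -41.34 → no gain ✓; to d=18.0 gives 65.9 − 8.3×18.0 = -83.5 → no gain ✓.
5 of the 6 constraints hold; not an equilibrium.

5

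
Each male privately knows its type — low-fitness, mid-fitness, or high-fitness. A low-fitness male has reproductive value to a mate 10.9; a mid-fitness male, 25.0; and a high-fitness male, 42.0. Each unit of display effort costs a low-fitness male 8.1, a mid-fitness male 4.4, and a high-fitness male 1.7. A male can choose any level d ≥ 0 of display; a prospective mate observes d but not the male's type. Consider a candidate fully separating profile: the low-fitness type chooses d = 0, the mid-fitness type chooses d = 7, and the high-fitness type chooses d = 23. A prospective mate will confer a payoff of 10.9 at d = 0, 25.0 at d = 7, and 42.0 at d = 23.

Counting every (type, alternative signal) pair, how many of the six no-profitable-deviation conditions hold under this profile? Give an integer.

Low-fitness (own payoff 10.9): to d=7 gives 25.0 − 8.1×7 = -31.7 → no gain ✓; to d=23 gives 42.0 − 8.1×23 = -144.3 → no gain ✓.
Mid-fitness (own payoff 25.0 − 4.4×7 = -5.8): to d=0 gives 10.9 → profitable ✗; to d=23 gives 42.0 − 4.4×23 = -59.2 → no gain ✓.
High-fitness (own payoff 42.0 − 1.7×23 = 2.9): to d=0 gives 10.9 → profitable ✗; to d=7 gives 25.0 − 1.7×7 = 13.1 → profitable ✗.
3 of the 6 constraints hold; not an equilibrium.

3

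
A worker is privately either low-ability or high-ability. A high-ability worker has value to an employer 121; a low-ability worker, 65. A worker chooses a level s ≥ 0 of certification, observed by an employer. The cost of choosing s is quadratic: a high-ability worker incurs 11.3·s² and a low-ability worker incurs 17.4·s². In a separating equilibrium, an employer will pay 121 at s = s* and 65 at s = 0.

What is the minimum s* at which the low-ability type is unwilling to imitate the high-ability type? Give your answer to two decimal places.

The low-ability type at s = 0 receives 65; imitating at s* yields 121 − 17.4·s*².
Indifference: 65 = 121 − 17.4·s*², so s*² = (121 − 65) / 17.4 ≈ 3.2184.
s* = √3.2184 ≈ 1.79.

1.79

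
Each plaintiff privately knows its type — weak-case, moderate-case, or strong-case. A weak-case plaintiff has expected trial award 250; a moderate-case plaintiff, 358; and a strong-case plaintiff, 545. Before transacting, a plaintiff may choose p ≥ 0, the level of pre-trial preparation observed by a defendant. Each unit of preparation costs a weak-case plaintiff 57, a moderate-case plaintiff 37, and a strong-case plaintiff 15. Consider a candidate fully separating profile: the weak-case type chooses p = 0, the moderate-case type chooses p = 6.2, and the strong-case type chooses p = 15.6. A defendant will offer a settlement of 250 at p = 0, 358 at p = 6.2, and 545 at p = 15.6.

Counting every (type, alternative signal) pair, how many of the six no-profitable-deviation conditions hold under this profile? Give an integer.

Strong-case (own payoff 545 − 15×15.6 = 311): to p=0 gives 250 → no gain ✓; to p=6.2 gives 358 − 15×6.2 = 265 → no gain ✓.
Moderate-case (own payoff 358 − 37×6.2 = 128.6): to p=0 gives 250 → profitable ✗; to p=15.6 gives 545 − 37×15.6 = -32.2 → no gain ✓.
Weak-case (own payoff 250): to p=6.2 gives 358 − 57×6.2 = 4.6 → no gain ✓; to p=15.6 gives 545 − 57×15.6 = -344.2 → no gain ✓.
5 of the 6 constraints hold; not an equilibrium.

5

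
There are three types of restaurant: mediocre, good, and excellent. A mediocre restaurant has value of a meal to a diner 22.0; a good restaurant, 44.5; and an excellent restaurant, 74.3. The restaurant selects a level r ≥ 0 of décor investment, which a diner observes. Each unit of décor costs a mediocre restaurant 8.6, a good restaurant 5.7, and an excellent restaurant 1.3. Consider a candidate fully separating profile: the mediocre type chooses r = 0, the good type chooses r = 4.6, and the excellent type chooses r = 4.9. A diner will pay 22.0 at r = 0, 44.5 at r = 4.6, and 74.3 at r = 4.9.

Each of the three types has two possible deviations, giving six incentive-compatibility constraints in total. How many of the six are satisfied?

3

Excellent (own payoff 74.3 − 1.3×4.9 = 67.93): to r=0 gives 22.0 → no gain ✓; to r=4.6 gives 44.5 − 1.3×4.6 = 38.52 → no gain ✓.
Good (own payoff 44.5 − 5.7×4.6 = 18.28): to r=0 gives 22.0 → profitable ✗; to r=4.9 gives 74.3 − 5.7×4.9 = 46.37 → profitable ✗.
Mediocre (own payoff 22.0): to r=4.6 gives 44.5 − 8.6×4.6 = 4.94 → no gain ✓; to r=4.9 gives 74.3 − 8.6×4.9 = 32.16 → profitable ✗.
3 of the 6 constraints hold; not an equilibrium.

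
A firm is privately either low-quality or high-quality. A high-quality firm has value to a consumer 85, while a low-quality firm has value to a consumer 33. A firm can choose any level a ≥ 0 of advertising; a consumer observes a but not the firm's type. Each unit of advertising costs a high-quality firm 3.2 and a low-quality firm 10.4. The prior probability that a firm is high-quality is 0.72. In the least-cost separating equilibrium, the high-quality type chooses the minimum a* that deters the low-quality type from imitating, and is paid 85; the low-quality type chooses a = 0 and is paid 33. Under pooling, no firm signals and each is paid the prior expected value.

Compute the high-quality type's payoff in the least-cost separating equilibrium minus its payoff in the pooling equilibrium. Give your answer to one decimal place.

Least-cost separating signal: a* solves 33 = 85 − 10.4·a*, so a* = (85 − 33)/10.4 = 5.
High-quality type's separating payoff: 85 − 3.2 × a* = 85 − 3.2 × (85 − 33)/10.4 = 85 − 166.4/10.4 = 69.
Pooling payoff: 0.72 × 85 + 0.28 × 33 = 70.44.
Difference: 69 − 70.44 = -1.44, i.e. -1.4 to one decimal place.
The high-quality type would prefer the pooling outcome.

-1.4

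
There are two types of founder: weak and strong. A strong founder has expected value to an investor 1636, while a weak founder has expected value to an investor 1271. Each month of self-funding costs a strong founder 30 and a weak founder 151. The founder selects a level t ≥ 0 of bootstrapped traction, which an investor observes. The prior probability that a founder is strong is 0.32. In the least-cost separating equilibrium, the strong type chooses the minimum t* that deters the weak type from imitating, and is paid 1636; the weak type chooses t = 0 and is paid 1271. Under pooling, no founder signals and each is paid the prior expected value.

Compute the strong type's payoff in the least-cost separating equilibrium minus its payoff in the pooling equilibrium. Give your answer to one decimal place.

Least-cost separating signal: t* solves 1271 = 1636 − 151·t*, so t* = (1636 − 1271)/151 ≈ 2.4172.
Strong type's separating payoff: 1636 − 30 × t* = 1636 − 30 × (1636 − 1271)/151 = 1636 − 10950/151 ≈ 1563.483.
Pooling payoff: 0.32 × 1636 + 0.68 × 1271 = 1387.8.
Difference: 1563.483 − 1387.8 = 175.683, i.e. 175.7 to one decimal place.
The strong type prefers to separate.

175.7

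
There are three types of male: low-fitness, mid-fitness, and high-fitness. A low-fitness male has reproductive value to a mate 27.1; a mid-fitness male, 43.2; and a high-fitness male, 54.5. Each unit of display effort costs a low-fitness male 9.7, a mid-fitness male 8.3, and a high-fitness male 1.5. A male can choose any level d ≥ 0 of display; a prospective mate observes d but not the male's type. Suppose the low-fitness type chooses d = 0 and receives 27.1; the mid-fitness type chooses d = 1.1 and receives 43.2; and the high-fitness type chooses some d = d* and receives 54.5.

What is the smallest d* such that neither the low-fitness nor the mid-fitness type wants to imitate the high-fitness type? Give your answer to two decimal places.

Low-fitness type (on-path payoff 27.1) won't mimic when 27.1 ≥ 54.5 − 9.7·d*, i.e. d* ≥ 2.82.
Mid-fitness type (on-path payoff 43.2 − 8.3×1.1 = 34.07) won't mimic when 34.07 ≥ 54.5 − 8.3·d*, i.e. d* ≥ 2.46.
Both must hold, so d* = max(2.82, 2.46) = 2.82. The low-fitness type's constraint binds.

2.82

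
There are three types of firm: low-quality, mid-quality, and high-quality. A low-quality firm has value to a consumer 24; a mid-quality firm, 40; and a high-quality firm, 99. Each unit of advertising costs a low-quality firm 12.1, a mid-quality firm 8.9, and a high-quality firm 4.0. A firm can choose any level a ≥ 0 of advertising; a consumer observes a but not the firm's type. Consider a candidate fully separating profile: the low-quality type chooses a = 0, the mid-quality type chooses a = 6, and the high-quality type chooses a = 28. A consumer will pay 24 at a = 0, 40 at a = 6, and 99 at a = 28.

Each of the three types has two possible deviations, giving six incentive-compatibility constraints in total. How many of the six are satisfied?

3

High-quality (own payoff 99 − 4.0×28 = -13): to a=0 gives 24 → profitable ✗; to a=6 gives 40 − 4.0×6 = 16 → profitable ✗.
Mid-quality (own payoff 40 − 8.9×6 = -13.4): to a=0 gives 24 → profitable ✗; to a=28 gives 99 − 8.9×28 = -150.2 → no gain ✓.
Low-quality (own payoff 24): to a=6 gives 40 − 12.1×6 = -32.6 → no gain ✓; to a=28 gives 99 − 12.1×28 = -239.8 → no gain ✓.
3 of the 6 constraints hold; not an equilibrium.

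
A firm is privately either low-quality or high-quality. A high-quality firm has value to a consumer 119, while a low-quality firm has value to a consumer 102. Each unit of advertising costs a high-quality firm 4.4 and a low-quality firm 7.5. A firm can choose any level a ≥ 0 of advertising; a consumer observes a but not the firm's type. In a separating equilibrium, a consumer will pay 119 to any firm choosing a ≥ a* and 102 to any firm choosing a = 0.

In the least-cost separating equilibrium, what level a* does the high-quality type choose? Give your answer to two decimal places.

2.27

A low-quality firm choosing a = 0 receives 102.
Imitating at a* instead would pay 119 at cost 7.5·a*, netting 119 − 7.5·a*.
Indifference: 102 = 119 − 7.5·a*, so a* = (119 − 102) / 7.5 ≈ 2.27.
This is the low-quality type's binding incentive-compatibility constraint; any a ≥ 2.27 sustains separation on that side.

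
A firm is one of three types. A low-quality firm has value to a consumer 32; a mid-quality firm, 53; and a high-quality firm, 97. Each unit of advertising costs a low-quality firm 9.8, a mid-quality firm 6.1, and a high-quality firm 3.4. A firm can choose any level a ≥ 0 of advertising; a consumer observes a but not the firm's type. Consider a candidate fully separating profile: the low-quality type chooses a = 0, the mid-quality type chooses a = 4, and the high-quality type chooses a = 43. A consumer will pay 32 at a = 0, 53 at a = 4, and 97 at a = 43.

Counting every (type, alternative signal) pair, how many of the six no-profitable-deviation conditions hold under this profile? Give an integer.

3

High-quality (own payoff 97 − 3.4×43 = -49.2): to a=0 gives 32 → profitable ✗; to a=4 gives 53 − 3.4×4 = 39.4 → profitable ✗.
Low-quality (own payoff 32): to a=4 gives 53 − 9.8×4 = 13.8 → no gain ✓; to a=43 gives 97 − 9.8×43 = -324.4 → no gain ✓.
Mid-quality (own payoff 53 − 6.1×4 = 28.6): to a=0 gives 32 → profitable ✗; to a=43 gives 97 − 6.1×43 = -165.3 → no gain ✓.
3 of the 6 constraints hold; not an equilibrium.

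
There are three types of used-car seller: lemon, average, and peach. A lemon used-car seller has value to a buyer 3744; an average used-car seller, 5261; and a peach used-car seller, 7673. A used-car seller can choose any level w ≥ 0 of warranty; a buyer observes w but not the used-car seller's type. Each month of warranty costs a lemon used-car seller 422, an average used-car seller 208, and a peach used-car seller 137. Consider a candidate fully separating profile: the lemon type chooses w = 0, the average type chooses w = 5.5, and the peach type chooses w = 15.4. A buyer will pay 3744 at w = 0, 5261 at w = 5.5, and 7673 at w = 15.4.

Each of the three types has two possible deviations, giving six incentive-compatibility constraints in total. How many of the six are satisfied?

Average (own payoff 5261 − 208×5.5 = 4117): to w=0 gives 3744 → no gain ✓; to w=15.4 gives 7673 − 208×15.4 = 4469.8 → profitable ✗.
Peach (own payoff 7673 − 137×15.4 = 5563.2): to w=0 gives 3744 → no gain ✓; to w=5.5 gives 5261 − 137×5.5 = 4507.5 → no gain ✓.
Lemon (own payoff 3744): to w=5.5 gives 5261 − 422×5.5 = 2940 → no gain ✓; to w=15.4 gives 7673 − 422×15.4 = 1174.2 → no gain ✓.
5 of the 6 constraints hold; not an equilibrium.

5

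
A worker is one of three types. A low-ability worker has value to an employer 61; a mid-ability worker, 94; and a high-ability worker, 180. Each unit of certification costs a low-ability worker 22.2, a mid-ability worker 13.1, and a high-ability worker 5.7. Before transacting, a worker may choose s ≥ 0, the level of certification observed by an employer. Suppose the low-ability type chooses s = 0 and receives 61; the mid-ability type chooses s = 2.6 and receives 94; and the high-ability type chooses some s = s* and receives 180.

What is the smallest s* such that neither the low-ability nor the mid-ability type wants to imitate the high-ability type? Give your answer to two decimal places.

9.16

Low-ability type (on-path payoff 61) won't mimic when 61 ≥ 180 − 22.2·s*, i.e. s* ≥ 5.36.
Mid-ability type (on-path payoff 94 − 13.1×2.6 = 59.94) won't mimic when 59.94 ≥ 180 − 13.1·s*, i.e. s* ≥ 9.16.
Both must hold, so s* = max(5.36, 9.16) = 9.16. The mid-ability type's constraint binds.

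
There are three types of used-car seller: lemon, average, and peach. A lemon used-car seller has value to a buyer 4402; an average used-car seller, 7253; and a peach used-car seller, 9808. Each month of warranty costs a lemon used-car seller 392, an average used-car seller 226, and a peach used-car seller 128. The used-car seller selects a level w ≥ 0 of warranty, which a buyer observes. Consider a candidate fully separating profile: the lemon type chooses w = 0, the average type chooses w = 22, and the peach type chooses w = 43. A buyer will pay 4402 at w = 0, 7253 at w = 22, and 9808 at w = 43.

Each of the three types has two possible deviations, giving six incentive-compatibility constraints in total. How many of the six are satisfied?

Average (own payoff 7253 − 226×22 = 2281): to w=0 gives 4402 → profitable ✗; to w=43 gives 9808 − 226×43 = 90 → no gain ✓.
Peach (own payoff 9808 − 128×43 = 4304): to w=0 gives 4402 → profitable ✗; to w=22 gives 7253 − 128×22 = 4437 → profitable ✗.
Lemon (own payoff 4402): to w=22 gives 7253 − 392×22 = -1371 → no gain ✓; to w=43 gives 9808 − 392×43 = -7048 → no gain ✓.
3 of the 6 constraints hold; not an equilibrium.

3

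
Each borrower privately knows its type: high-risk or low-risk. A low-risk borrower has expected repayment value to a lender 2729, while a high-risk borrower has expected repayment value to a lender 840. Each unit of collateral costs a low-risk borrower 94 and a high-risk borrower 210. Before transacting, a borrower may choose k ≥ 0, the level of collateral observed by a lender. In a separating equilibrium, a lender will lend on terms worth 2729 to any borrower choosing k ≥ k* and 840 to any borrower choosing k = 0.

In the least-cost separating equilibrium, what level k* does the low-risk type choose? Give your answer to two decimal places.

A high-risk borrower choosing k = 0 receives 840.
Imitating at k* instead would pay 2729 at cost 210·k*, netting 2729 − 210·k*.
Indifference: 840 = 2729 − 210·k*, so k* = (2729 − 840) / 210 ≈ 9.00.
This is the high-risk type's binding incentive-compatibility constraint; any k ≥ 9.00 sustains separation on that side.

9.00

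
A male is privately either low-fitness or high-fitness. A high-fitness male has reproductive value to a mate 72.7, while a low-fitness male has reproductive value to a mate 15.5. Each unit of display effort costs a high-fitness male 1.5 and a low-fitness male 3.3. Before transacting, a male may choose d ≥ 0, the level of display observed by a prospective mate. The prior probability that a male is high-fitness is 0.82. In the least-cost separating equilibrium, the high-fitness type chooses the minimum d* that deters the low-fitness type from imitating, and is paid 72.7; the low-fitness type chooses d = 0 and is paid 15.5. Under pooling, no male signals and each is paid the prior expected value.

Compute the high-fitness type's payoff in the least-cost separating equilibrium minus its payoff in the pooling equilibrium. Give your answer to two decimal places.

-15.70

Least-cost separating signal: d* solves 15.5 = 72.7 − 3.3·d*, so d* = (72.7 − 15.5)/3.3 ≈ 17.3333.
High-fitness type's separating payoff: 72.7 − 1.5 × d* = 72.7 − 1.5 × (72.7 − 15.5)/3.3 = 72.7 − 85.8/3.3 = 46.7.
Pooling payoff: 0.82 × 72.7 + 0.18 × 15.5 = 62.404.
Difference: 46.7 − 62.404 = -15.704, i.e. -15.70 to two decimal places.
The high-fitness type would prefer the pooling outcome.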